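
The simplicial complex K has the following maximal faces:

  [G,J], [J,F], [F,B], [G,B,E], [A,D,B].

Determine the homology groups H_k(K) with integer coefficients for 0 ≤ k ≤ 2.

K has 7 vertices, 9 edges, 2 triangles.
rank ∂_0 = 0, rank ∂_1 = 6 ⇒ b_0 = 7 − 0 − 6 = 1; all invariant factors of ∂_1 are 1 so no torsion. So H_0 ≅ Z.
rank ∂_1 = 6, rank ∂_2 = 2 ⇒ b_1 = 9 − 6 − 2 = 1; all invariant factors of ∂_2 are 1 so no torsion. So H_1 ≅ Z.
rank ∂_2 = 2, rank ∂_3 = 0 ⇒ b_2 = 2 − 2 − 0 = 0. So H_2 ≅ 0.

H_0 = Z,  H_1 = Z,  H_2 = 0.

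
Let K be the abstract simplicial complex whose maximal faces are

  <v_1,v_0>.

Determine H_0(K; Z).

H_0 ≅ Z.

Fix the vertex order v_0 < v_1 and write every simplex with vertices in increasing order. Then dim K = 1 and the simplices of K are:

  0-simplices (2): [v_0], [v_1]
  1-simplices (1): [v_0,v_1]

Hence C_0 ≅ Z^2, C_1 ≅ Z^1.

Boundary ∂_1: C_1 → C_0 sends each edge [p,q] (with p < q) to q − p.
This gives a 2×1 integer matrix of rank 1; reducing to Smith normal form yields diagonal entries (1).

From H_k ≅ ker(∂_k) / im(∂_{k+1}) we obtain:

  H_0: rank C_0 − rank ∂_1 = 2 − 1 = 1, and the invariant factors of ∂_1 are all 1, so H_0 ≅ Z.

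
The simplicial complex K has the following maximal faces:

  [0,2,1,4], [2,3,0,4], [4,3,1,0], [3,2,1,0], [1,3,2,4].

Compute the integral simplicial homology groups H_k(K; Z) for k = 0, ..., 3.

K has 5 vertices, 10 edges, 10 triangles, 5 3-simplices.
rank ∂_0 = 0, rank ∂_1 = 4 ⇒ b_0 = 5 − 0 − 4 = 1; all invariant factors of ∂_1 are 1 so no torsion. So H_0 = Z.
rank ∂_1 = 4, rank ∂_2 = 6 ⇒ b_1 = 10 − 4 − 6 = 0; all invariant factors of ∂_2 are 1 so no torsion. So H_1 = 0.
rank ∂_2 = 6, rank ∂_3 = 4 ⇒ b_2 = 10 − 6 − 4 = 0; all invariant factors of ∂_3 are 1 so no torsion. So H_2 = 0.
rank ∂_3 = 4, rank ∂_4 = 0 ⇒ b_3 = 5 − 4 − 0 = 1. So H_3 = Z.

H_0 ≅ Z,  H_1 = 0,  H_2 = 0,  H_3 ≅ Z.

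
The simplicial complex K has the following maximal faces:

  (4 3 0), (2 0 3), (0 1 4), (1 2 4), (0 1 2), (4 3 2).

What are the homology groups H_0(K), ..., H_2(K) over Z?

Order the vertices as 0 < 1 < 2 < 3 < 4. Listing each simplex with vertices in this order, K has dimension 2 with simplices:

  0-simplices (5): [0], [1], [2], [3], [4]
  1-simplices (9): [0,1], [0,2], [0,3], [0,4], [1,2], [1,4], [2,3], [2,4], [3,4]
  2-simplices (6): [0,1,2], [0,1,4], [0,2,3], [0,3,4], [1,2,4], [2,3,4]

giving chain groups C_0 ≅ Z^5, C_1 ≅ Z^9, C_2 ≅ Z^6.

The boundary map ∂_1: C_1 → C_0 sends each edge [p,q] (with p < q) to q − p. For instance
  ∂[0,4] = [4] − [0].
As a 5×9 matrix over Z this has rank 4, with invariant factors (1,1,1,1).

∂_2: C_2 → C_1 acts by ∂[p,q,r] = [q,r] − [p,r] + [p,q]. For instance
  ∂[0,2,3] = [2,3] − [0,3] + [0,2],
  ∂[0,3,4] = [3,4] − [0,4] + [0,3].
This gives a 9×6 integer matrix of rank 5; reducing to Smith normal form yields diagonal entries (1,1,1,1,1).

Reading off H_k = ker ∂_k / im ∂_{k+1}:

  H_0: rank C_0 − rank ∂_1 = 5 − 4 = 1, and the invariant factors of ∂_1 are all 1, so H_0 = Z.
  H_1: rank ker ∂_1 − rank ∂_2 = (9 − 4) − 5 = 0, and the invariant factors of ∂_2 are all 1, so H_1 = 0.
  H_2: rank ker ∂_2 − rank ∂_3 = (6 − 5) − 0 = 1, and there is no ∂_3, so H_2 = Z.

As a check, the Euler characteristic is 5 − 9 + 6 = 2, which agrees with 1 − 0 + 1 = 2.
(K is a triangulation of the 2-sphere S^2.)

H_0 ≅ Z,  H_1 = 0,  H_2 ≅ Z.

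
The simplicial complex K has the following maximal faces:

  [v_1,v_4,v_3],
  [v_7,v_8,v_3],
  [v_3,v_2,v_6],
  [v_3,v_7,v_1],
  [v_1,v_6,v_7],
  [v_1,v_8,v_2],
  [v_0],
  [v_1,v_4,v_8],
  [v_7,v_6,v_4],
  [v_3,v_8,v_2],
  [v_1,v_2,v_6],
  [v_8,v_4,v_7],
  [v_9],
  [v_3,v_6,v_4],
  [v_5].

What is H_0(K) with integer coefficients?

Fix the vertex order v_0 < v_1 < v_2 < v_3 < v_4 < v_5 < v_6 < v_7 < v_8 < v_9 and write every simplex with vertices in increasing order. Then dim K = 2 and the simplices of K are:

  0-simplices (10): [v_0], [v_1], [v_2], [v_3], [v_4], [v_5], [v_6], [v_7], [v_8], [v_9]
  1-simplices (18): (18 of them)
  2-simplices (12): (12 of them)

giving chain groups C_0 ≅ Z^10, C_1 ≅ Z^18, C_2 ≅ Z^12.

The boundary map ∂_1: C_1 → C_0 sends each edge [p,q] (with p < q) to q − p. For instance
  ∂[v_1,v_4] = [v_4] − [v_1].
The 10×18 boundary matrix has rank 6 and Smith normal form diag(1,1,1,1,1,1).

The boundary map ∂_2: C_2 → C_1 acts by ∂[p,q,r] = [q,r] − [p,r] + [p,q]. For instance
  ∂[v_1,v_4,v_8] = [v_4,v_8] − [v_1,v_8] + [v_1,v_4],
  ∂[v_1,v_3,v_7] = [v_3,v_7] − [v_1,v_7] + [v_1,v_3].
As a 18×12 matrix over Z this has rank 12, with invariant factors (1,1,1,1,1,1,1,1,1,1,1,2).

Computing H_k = (kernel of ∂_k) / (image of ∂_{k+1}):

  H_0: rank C_0 − rank ∂_1 = 10 − 6 = 4, and the invariant factors of ∂_1 are all 1, so H_0 ≅ Z^4.

(K is a triangulation of the disjoint union of the real projective plane RP^2 and a set of 3 points.)

H_0 = Z^4.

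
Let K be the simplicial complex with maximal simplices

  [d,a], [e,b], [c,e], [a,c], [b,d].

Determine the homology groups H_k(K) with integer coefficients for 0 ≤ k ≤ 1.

H_0 = Z,  H_1 = Z.

Take the total order a < b < c < d < e on the vertex set. Then K (dimension 1) consists of the simplices:

  0-simplices (5): a, b, c, d, e
  1-simplices (5): ac, ad, bd, be, ce

Hence C_0 ≅ Z^5, C_1 ≅ Z^5.

Boundary ∂_1: C_1 → C_0 sends each edge [p,q] (with p < q) to q − p. For instance
  ∂be = e − b.
As a 5×5 matrix over Z this has rank 4, with invariant factors (1,1,1,1).

Now H_k = ker ∂_k / im ∂_{k+1}, so:

  H_0: rank C_0 − rank ∂_1 = 5 − 4 = 1, and the invariant factors of ∂_1 are all 1, so H_0 ≅ Z.
  H_1: rank ker ∂_1 − rank ∂_2 = (5 − 4) − 0 = 1, and there is no ∂_2, so H_1 ≅ Z.

As a check, the Euler characteristic is 5 − 5 = 0, which agrees with 1 − 1 = 0.
(K is a triangulation of the circle S^1.)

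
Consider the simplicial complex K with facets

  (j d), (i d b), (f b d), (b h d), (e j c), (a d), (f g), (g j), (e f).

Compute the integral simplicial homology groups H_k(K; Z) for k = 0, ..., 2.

H_0 ≅ Z,  H_1 ≅ Z^2,  H_2 = 0.

We work with the vertex ordering a < b < c < d < e < f < g < h < i < j. The simplices of K, each written with vertices in increasing order, are:

  0-simplices (10): a, b, c, d, e, f, g, h, i, j
  1-simplices (15): ad, bd, bf, bh, bi, ce, cj, df, dh, di, dj, ef, ej, fg, gj
  2-simplices (4): bdf, bdh, bdi, cej

giving chain groups C_0 ≅ Z^10, C_1 ≅ Z^15, C_2 ≅ Z^4.

Boundary ∂_1: C_1 → C_0 maps an edge to its endpoints' difference, ∂[p,q] = q − p.
The 10×15 boundary matrix has rank 9 and Smith normal form diag(1,1,1,1,1,1,1,1,1).

The boundary map ∂_2: C_2 → C_1 acts by ∂[p,q,r] = [q,r] − [p,r] + [p,q]. For instance
  ∂bdh = dh − bh + bd,
  ∂bdi = di − bi + bd.
As a 15×4 matrix over Z this has rank 4, with invariant factors (1,1,1,1).

Now H_k = ker ∂_k / im ∂_{k+1}, so:

  H_0: rank C_0 − rank ∂_1 = 10 − 9 = 1, and the invariant factors of ∂_1 are all 1, so H_0 ≅ Z.
  H_1: rank ker ∂_1 − rank ∂_2 = (15 − 9) − 4 = 2, and the invariant factors of ∂_2 are all 1, so H_1 ≅ Z^2.
  H_2: rank ker ∂_2 − rank ∂_3 = (4 − 4) − 0 = 0, and there is no ∂_3, so H_2 ≅ 0.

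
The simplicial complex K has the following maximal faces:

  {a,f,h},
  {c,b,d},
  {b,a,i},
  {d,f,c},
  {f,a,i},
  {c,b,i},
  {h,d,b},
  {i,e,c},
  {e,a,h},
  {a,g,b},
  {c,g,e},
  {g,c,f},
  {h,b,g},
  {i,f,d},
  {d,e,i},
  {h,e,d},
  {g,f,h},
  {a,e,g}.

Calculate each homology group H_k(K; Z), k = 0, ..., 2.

H_0 ≅ Z,  H_1 ≅ Z ⊕ Z/2,  H_2 = 0.

We work with the vertex ordering a < b < c < d < e < f < g < h < i. The simplices of K, each written with vertices in increasing order, are:

  0-simplices (9): a, b, c, d, e, f, g, h, i
  1-simplices (27): ab, ae, af, ag, ah, ai, bc, bd, bg, bh, bi, cd, ce, cf, cg, ci, de, df, dh, di, eg, eh, ei, fg, fh, fi, gh
  2-simplices (18): abg, abi, aeg, aeh, afh, afi, bcd, bci, bdh, bgh, cdf, ceg, cei, cfg, deh, dei, dfi, fgh

so the chain groups are C_0 ≅ Z^9, C_1 ≅ Z^27, C_2 ≅ Z^18.

Boundary ∂_1: C_1 → C_0 sends each edge [p,q] (with p < q) to q − p. For instance
  ∂af = f − a.
This gives a 9×27 integer matrix of rank 8; reducing to Smith normal form yields diagonal entries (1,1,1,1,1,1,1,1).

The boundary map ∂_2: C_2 → C_1 sends each 2-simplex [p,q,r] to [q,r] − [p,r] + [p,q]. For instance
  ∂cei = ei − ci + ce,
  ∂bci = ci − bi + bc.
This gives a 27×18 integer matrix of rank 18; reducing to Smith normal form yields diagonal entries (1,1,1,1,1,1,1,1,1,1,1,1,1,1,1,1,1,2).

Computing H_k = (kernel of ∂_k) / (image of ∂_{k+1}):

  H_0: rank C_0 − rank ∂_1 = 9 − 8 = 1, and the invariant factors of ∂_1 are all 1, so H_0 ≅ Z.
  H_1: rank ker ∂_1 − rank ∂_2 = (27 − 8) − 18 = 1, and ∂_2 has invariant factor 2 > 1, so H_1 ≅ Z ⊕ Z/2.
  H_2: rank ker ∂_2 − rank ∂_3 = (18 − 18) − 0 = 0, and there is no ∂_3, so H_2 ≅ 0.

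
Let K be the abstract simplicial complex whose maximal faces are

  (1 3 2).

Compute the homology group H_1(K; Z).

K has 3 vertices, 3 edges, 1 triangle.
rank ∂_1 = 2, rank ∂_2 = 1 ⇒ b_1 = 3 − 2 − 1 = 0; all invariant factors of ∂_2 are 1 so no torsion. So H_1 = 0.

H_1 = 0.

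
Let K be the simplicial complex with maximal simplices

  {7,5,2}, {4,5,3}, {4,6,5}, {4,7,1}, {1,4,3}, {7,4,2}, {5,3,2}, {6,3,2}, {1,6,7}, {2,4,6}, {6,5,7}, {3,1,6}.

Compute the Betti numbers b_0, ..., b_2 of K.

Order the vertices as 1 < 2 < 3 < 4 < 5 < 6 < 7. Listing each simplex with vertices in this order, K has dimension 2 with simplices:

  0-simplices (7): [1], [2], [3], [4], [5], [6], [7]
  1-simplices (18): [1,3], [1,4], [1,6], [1,7], [2,3], [2,4], [2,5], [2,6], [2,7], [3,4], [3,5], [3,6], [4,5], [4,6], [4,7], [5,6], [5,7], [6,7]
  2-simplices (12): [1,3,4], [1,3,6], [1,4,7], [1,6,7], [2,3,5], [2,3,6], [2,4,6], [2,4,7], [2,5,7], [3,4,5], [4,5,6], [5,6,7]

Hence C_0 ≅ Z^7, C_1 ≅ Z^18, C_2 ≅ Z^12.

Boundary ∂_1: C_1 → C_0 sends each edge [p,q] (with p < q) to q − p.
The resulting 7×18 matrix has rank 6, and its Smith normal form has invariant factors (1,1,1,1,1,1).

Boundary ∂_2: C_2 → C_1 acts by ∂[p,q,r] = [q,r] − [p,r] + [p,q]. For instance
  ∂[1,4,7] = [4,7] − [1,7] + [1,4],
  ∂[2,3,6] = [3,6] − [2,6] + [2,3].
This gives a 18×12 integer matrix of rank 12; reducing to Smith normal form yields diagonal entries (1,1,1,1,1,1,1,1,1,1,1,2).

From H_k ≅ ker(∂_k) / im(∂_{k+1}) we obtain:

  H_0: rank C_0 − rank ∂_1 = 7 − 6 = 1, and the invariant factors of ∂_1 are all 1, so H_0 ≅ Z.
  H_1: rank ker ∂_1 − rank ∂_2 = (18 − 6) − 12 = 0, and ∂_2 has invariant factor 2 > 1, so H_1 ≅ Z/2.
  H_2: rank ker ∂_2 − rank ∂_3 = (12 − 12) − 0 = 0, and there is no ∂_3, so H_2 ≅ 0.

As a check, the Euler characteristic is 7 − 18 + 12 = 1, which agrees with 1 − 0 + 0 = 1.

Hence the Betti numbers are b_0 = 1, b_1 = 0, b_2 = 0.

b_0 = 1, b_1 = 0, b_2 = 0.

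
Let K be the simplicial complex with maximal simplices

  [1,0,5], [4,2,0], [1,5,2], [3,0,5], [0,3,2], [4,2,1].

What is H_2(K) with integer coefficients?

Fix the vertex order 0 < 1 < 2 < 3 < 4 < 5 and write every simplex with vertices in increasing order. Then dim K = 2 and the simplices of K are:

  0-simplices (6): [0], [1], [2], [3], [4], [5]
  1-simplices (12): [0,1], [0,2], [0,3], [0,4], [0,5], [1,2], [1,4], [1,5], [2,3], [2,4], [2,5], [3,5]
  2-simplices (6): [0,1,5], [0,2,3], [0,2,4], [0,3,5], [1,2,4], [1,2,5]

so the chain groups are C_0 ≅ Z^6, C_1 ≅ Z^12, C_2 ≅ Z^6.

Boundary ∂_1: C_1 → C_0 sends each edge [p,q] (with p < q) to q − p. For instance
  ∂[0,5] = [5] − [0].
The resulting 6×12 matrix has rank 5, and its Smith normal form has invariant factors (1,1,1,1,1).

∂_2: C_2 → C_1 acts by ∂[p,q,r] = [q,r] − [p,r] + [p,q]. For instance
  ∂[0,2,3] = [2,3] − [0,3] + [0,2],
  ∂[1,2,4] = [2,4] − [1,4] + [1,2].
As a 12×6 matrix over Z this has rank 6, with invariant factors (1,1,1,1,1,1).

Now H_k = ker ∂_k / im ∂_{k+1}, so:

  H_2: rank ker ∂_2 − rank ∂_3 = (6 − 6) − 0 = 0, and there is no ∂_3, so H_2 ≅ 0.

(K is a triangulation of the cylinder S^1 x I.)

H_2 = 0.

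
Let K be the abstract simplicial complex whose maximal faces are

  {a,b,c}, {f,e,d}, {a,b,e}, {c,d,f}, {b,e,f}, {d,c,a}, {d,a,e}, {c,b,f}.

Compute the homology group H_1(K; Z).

K has 6 vertices, 12 edges, 8 triangles.
rank ∂_1 = 5, rank ∂_2 = 7 ⇒ b_1 = 12 − 5 − 7 = 0; all invariant factors of ∂_2 are 1 so no torsion. So H_1 ≅ 0.

H_1 = 0.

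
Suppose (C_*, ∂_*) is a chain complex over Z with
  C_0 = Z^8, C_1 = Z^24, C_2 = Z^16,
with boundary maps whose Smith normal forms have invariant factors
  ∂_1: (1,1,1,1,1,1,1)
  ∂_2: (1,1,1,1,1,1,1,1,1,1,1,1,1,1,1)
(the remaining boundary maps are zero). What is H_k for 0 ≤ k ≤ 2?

H_0 ≅ Z,  H_1 ≅ Z^2,  H_2 ≅ Z.

H_0: b_0 = 8 − 0 − 7 = 1; torsion from ∂_1 factors > 1: none. So H_0 ≅ Z.
H_1: b_1 = 24 − 7 − 15 = 2; torsion from ∂_2 factors > 1: none. So H_1 ≅ Z^2.
H_2: b_2 = 16 − 15 − 0 = 1; torsion from ∂_3 factors > 1: none. So H_2 ≅ Z.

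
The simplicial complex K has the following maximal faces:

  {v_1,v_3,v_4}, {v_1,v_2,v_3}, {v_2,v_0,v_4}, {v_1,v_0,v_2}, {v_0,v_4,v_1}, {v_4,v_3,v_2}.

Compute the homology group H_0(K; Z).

Fix the vertex order v_0 < v_1 < v_2 < v_3 < v_4 and write every simplex with vertices in increasing order. Then dim K = 2 and the simplices of K are:

  0-simplices (5): [v_0], [v_1], [v_2], [v_3], [v_4]
  1-simplices (9): [v_0,v_1], [v_0,v_2], [v_0,v_4], [v_1,v_2], [v_1,v_3], [v_1,v_4], [v_2,v_3], [v_2,v_4], [v_3,v_4]
  2-simplices (6): [v_0,v_1,v_2], [v_0,v_1,v_4], [v_0,v_2,v_4], [v_1,v_2,v_3], [v_1,v_3,v_4], [v_2,v_3,v_4]

so the chain groups are C_0 ≅ Z^5, C_1 ≅ Z^9, C_2 ≅ Z^6.

Boundary ∂_1: C_1 → C_0 is given by ∂[p,q] = [q] − [p]. For instance
  ∂[v_1,v_3] = [v_3] − [v_1].
The 5×9 boundary matrix has rank 4 and Smith normal form diag(1,1,1,1).

∂_2: C_2 → C_1 acts by ∂[p,q,r] = [q,r] − [p,r] + [p,q]. For instance
  ∂[v_0,v_1,v_4] = [v_1,v_4] − [v_0,v_4] + [v_0,v_1],
  ∂[v_0,v_1,v_2] = [v_1,v_2] − [v_0,v_2] + [v_0,v_1].
The resulting 9×6 matrix has rank 5, and its Smith normal form has invariant factors (1,1,1,1,1).

Reading off H_k = ker ∂_k / im ∂_{k+1}:

  H_0: rank C_0 − rank ∂_1 = 5 − 4 = 1, and the invariant factors of ∂_1 are all 1, so H_0 ≅ Z.

H_0 = Z.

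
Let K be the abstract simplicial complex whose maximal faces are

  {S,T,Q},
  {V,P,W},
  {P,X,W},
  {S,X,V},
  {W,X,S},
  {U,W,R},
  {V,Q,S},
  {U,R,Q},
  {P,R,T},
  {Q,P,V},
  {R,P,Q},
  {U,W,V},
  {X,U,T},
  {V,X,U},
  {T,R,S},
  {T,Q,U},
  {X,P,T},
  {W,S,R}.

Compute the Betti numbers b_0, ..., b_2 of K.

K has 9 vertices, 27 edges, 18 triangles.
rank ∂_0 = 0, rank ∂_1 = 8 ⇒ b_0 = 9 − 0 − 8 = 1; all invariant factors of ∂_1 are 1 so no torsion. So H_0 = Z.
rank ∂_1 = 8, rank ∂_2 = 18 ⇒ b_1 = 27 − 8 − 18 = 1; ∂_2 has invariant factor(s) [2] giving torsion. So H_1 = Z ⊕ Z/2Z.
rank ∂_2 = 18, rank ∂_3 = 0 ⇒ b_2 = 18 − 18 − 0 = 0. So H_2 = 0.

b_0 = 1, b_1 = 1, b_2 = 0.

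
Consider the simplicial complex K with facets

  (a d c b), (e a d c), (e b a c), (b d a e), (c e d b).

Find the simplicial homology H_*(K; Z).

H_0 = Z,  H_1 = 0,  H_2 = 0,  H_3 = Z.

Order the vertices as a < b < c < d < e. Listing each simplex with vertices in this order, K has dimension 3 with simplices:

  0-simplices (5): a, b, c, d, e
  1-simplices (10): ab, ac, ad, ae, bc, bd, be, cd, ce, de
  2-simplices (10): abc, abd, abe, acd, ace, ade, bcd, bce, bde, cde
  3-simplices (5): abcd, abce, abde, acde, bcde

giving chain groups C_0 ≅ Z^5, C_1 ≅ Z^10, C_2 ≅ Z^10, C_3 ≅ Z^5.

Boundary ∂_1: C_1 → C_0 sends each edge [p,q] (with p < q) to q − p. For instance
  ∂ce = e − c.
As a 5×10 matrix over Z this has rank 4, with invariant factors (1,1,1,1).

∂_2: C_2 → C_1 maps a triangle to the signed sum of its edges. For instance
  ∂bcd = cd − bd + bc,
  ∂abe = be − ae + ab.
As a 10×10 matrix over Z this has rank 6, with invariant factors (1,1,1,1,1,1).

∂_3: C_3 → C_2 sends each 3-simplex σ to the alternating sum Σ_i (−1)^i (σ with its i-th vertex removed). For instance
  ∂abce = bce − ace + abe − abc,
  ∂acde = cde − ade + ace − acd.
This gives a 10×5 integer matrix of rank 4; reducing to Smith normal form yields diagonal entries (1,1,1,1).

Computing H_k = (kernel of ∂_k) / (image of ∂_{k+1}):

  H_0: rank C_0 − rank ∂_1 = 5 − 4 = 1, and the invariant factors of ∂_1 are all 1, so H_0 ≅ Z.
  H_1: rank ker ∂_1 − rank ∂_2 = (10 − 4) − 6 = 0, and the invariant factors of ∂_2 are all 1, so H_1 ≅ 0.
  H_2: rank ker ∂_2 − rank ∂_3 = (10 − 6) − 4 = 0, and the invariant factors of ∂_3 are all 1, so H_2 ≅ 0.
  H_3: rank ker ∂_3 − rank ∂_4 = (5 − 4) − 0 = 1, and there is no ∂_4, so H_3 ≅ Z.

As a check, the Euler characteristic is 5 − 10 + 10 − 5 = 0, which agrees with 1 − 0 + 0 − 1 = 0.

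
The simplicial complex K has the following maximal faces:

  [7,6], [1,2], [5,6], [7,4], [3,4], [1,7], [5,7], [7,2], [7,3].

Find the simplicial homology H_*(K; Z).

H_0 ≅ Z,  H_1 ≅ Z^3.

Order the vertices as 1 < 2 < 3 < 4 < 5 < 6 < 7. Listing each simplex with vertices in this order, K has dimension 1 with simplices:

  0-simplices (7): [1], [2], [3], [4], [5], [6], [7]
  1-simplices (9): [1,2], [1,7], [2,7], [3,4], [3,7], [4,7], [5,6], [5,7], [6,7]

giving chain groups C_0 ≅ Z^7, C_1 ≅ Z^9.

∂_1: C_1 → C_0 is given by ∂[p,q] = [q] − [p].
This gives a 7×9 integer matrix of rank 6; reducing to Smith normal form yields diagonal entries (1,1,1,1,1,1).

Computing H_k = (kernel of ∂_k) / (image of ∂_{k+1}):

  H_0: rank C_0 − rank ∂_1 = 7 − 6 = 1, and the invariant factors of ∂_1 are all 1, so H_0 ≅ Z.
  H_1: rank ker ∂_1 − rank ∂_2 = (9 − 6) − 0 = 3, and there is no ∂_2, so H_1 ≅ Z^3.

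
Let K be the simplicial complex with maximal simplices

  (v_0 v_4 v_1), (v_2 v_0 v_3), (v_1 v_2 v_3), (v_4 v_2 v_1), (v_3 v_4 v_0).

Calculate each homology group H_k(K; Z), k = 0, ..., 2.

Take the total order v_0 < v_1 < v_2 < v_3 < v_4 on the vertex set. Then K (dimension 2) consists of the simplices:

  0-simplices (5): [v_0], [v_1], [v_2], [v_3], [v_4]
  1-simplices (10): [v_0,v_1], [v_0,v_2], [v_0,v_3], [v_0,v_4], [v_1,v_2], [v_1,v_3], [v_1,v_4], [v_2,v_3], [v_2,v_4], [v_3,v_4]
  2-simplices (5): [v_0,v_1,v_4], [v_0,v_2,v_3], [v_0,v_3,v_4], [v_1,v_2,v_3], [v_1,v_2,v_4]

Hence C_0 ≅ Z^5, C_1 ≅ Z^10, C_2 ≅ Z^5.

∂_1: C_1 → C_0 is given by ∂[p,q] = [q] − [p]. For instance
  ∂[v_1,v_3] = [v_3] − [v_1].
This gives a 5×10 integer matrix of rank 4; reducing to Smith normal form yields diagonal entries (1,1,1,1).

Boundary ∂_2: C_2 → C_1 acts by ∂[p,q,r] = [q,r] − [p,r] + [p,q]. For instance
  ∂[v_1,v_2,v_4] = [v_2,v_4] − [v_1,v_4] + [v_1,v_2],
  ∂[v_0,v_1,v_4] = [v_1,v_4] − [v_0,v_4] + [v_0,v_1].
The 10×5 boundary matrix has rank 5 and Smith normal form diag(1,1,1,1,1).

Computing H_k = (kernel of ∂_k) / (image of ∂_{k+1}):

  H_0: rank C_0 − rank ∂_1 = 5 − 4 = 1, and the invariant factors of ∂_1 are all 1, so H_0 = Z.
  H_1: rank ker ∂_1 − rank ∂_2 = (10 − 4) − 5 = 1, and the invariant factors of ∂_2 are all 1, so H_1 = Z.
  H_2: rank ker ∂_2 − rank ∂_3 = (5 − 5) − 0 = 0, and there is no ∂_3, so H_2 = 0.

As a check, the Euler characteristic is 5 − 10 + 5 = 0, which agrees with 1 − 1 + 0 = 0.

H_0 ≅ Z,  H_1 ≅ Z,  H_2 = 0.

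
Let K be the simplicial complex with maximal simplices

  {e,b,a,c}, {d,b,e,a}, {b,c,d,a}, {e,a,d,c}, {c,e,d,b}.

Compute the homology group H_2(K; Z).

H_2 = 0.

We work with the vertex ordering a < b < c < d < e. The simplices of K, each written with vertices in increasing order, are:

  0-simplices (5): a, b, c, d, e
  1-simplices (10): ab, ac, ad, ae, bc, bd, be, cd, ce, de
  2-simplices (10): abc, abd, abe, acd, ace, ade, bcd, bce, bde, cde
  3-simplices (5): abcd, abce, abde, acde, bcde

giving chain groups C_0 ≅ Z^5, C_1 ≅ Z^10, C_2 ≅ Z^10, C_3 ≅ Z^5.

Boundary ∂_1: C_1 → C_0 sends each edge [p,q] (with p < q) to q − p.
The 5×10 boundary matrix has rank 4 and Smith normal form diag(1,1,1,1).

Boundary ∂_2: C_2 → C_1 sends each 2-simplex [p,q,r] to [q,r] − [p,r] + [p,q]. For instance
  ∂abe = be − ae + ab,
  ∂ace = ce − ae + ac.
The resulting 10×10 matrix has rank 6, and its Smith normal form has invariant factors (1,1,1,1,1,1).

The boundary map ∂_3: C_3 → C_2 sends each 3-simplex σ to the alternating sum Σ_i (−1)^i (σ with its i-th vertex removed). For instance
  ∂abce = bce − ace + abe − abc,
  ∂abde = bde − ade + abe − abd.
This gives a 10×5 integer matrix of rank 4; reducing to Smith normal form yields diagonal entries (1,1,1,1).

From H_k ≅ ker(∂_k) / im(∂_{k+1}) we obtain:

  H_2: rank ker ∂_2 − rank ∂_3 = (10 − 6) − 4 = 0, and the invariant factors of ∂_3 are all 1, so H_2 ≅ 0.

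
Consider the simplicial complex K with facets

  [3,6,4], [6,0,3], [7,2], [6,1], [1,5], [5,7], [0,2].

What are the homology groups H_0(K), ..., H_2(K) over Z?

K has 8 vertices, 10 edges, 2 triangles.
rank ∂_0 = 0, rank ∂_1 = 7 ⇒ b_0 = 8 − 0 − 7 = 1; all invariant factors of ∂_1 are 1 so no torsion. So H_0 = Z.
rank ∂_1 = 7, rank ∂_2 = 2 ⇒ b_1 = 10 − 7 − 2 = 1; all invariant factors of ∂_2 are 1 so no torsion. So H_1 = Z.
rank ∂_2 = 2, rank ∂_3 = 0 ⇒ b_2 = 2 − 2 − 0 = 0. So H_2 = 0.

H_0 = Z,  H_1 = Z,  H_2 = 0.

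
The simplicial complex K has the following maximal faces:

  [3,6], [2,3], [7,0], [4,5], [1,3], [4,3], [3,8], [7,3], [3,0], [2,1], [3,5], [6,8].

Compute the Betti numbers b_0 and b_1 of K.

b_0 = 1, b_1 = 4.

Order the vertices as 0 < 1 < 2 < 3 < 4 < 5 < 6 < 7 < 8. Listing each simplex with vertices in this order, K has dimension 1 with simplices:

  0-simplices (9): [0], [1], [2], [3], [4], [5], [6], [7], [8]
  1-simplices (12): [0,3], [0,7], [1,2], [1,3], [2,3], [3,4], [3,5], [3,6], [3,7], [3,8], [4,5], [6,8]

so the chain groups are C_0 ≅ Z^9, C_1 ≅ Z^12.

Boundary ∂_1: C_1 → C_0 sends each edge [p,q] (with p < q) to q − p. For instance
  ∂[2,3] = [3] − [2].
This gives a 9×12 integer matrix of rank 8; reducing to Smith normal form yields diagonal entries (1,1,1,1,1,1,1,1).

Reading off H_k = ker ∂_k / im ∂_{k+1}:

  H_0: rank C_0 − rank ∂_1 = 9 − 8 = 1, and the invariant factors of ∂_1 are all 1, so H_0 = Z.
  H_1: rank ker ∂_1 − rank ∂_2 = (12 − 8) − 0 = 4, and there is no ∂_2, so H_1 = Z^4.

As a check, the Euler characteristic is 9 − 12 = -3, which agrees with 1 − 4 = -3.

Hence the Betti numbers are b_0 = 1, b_1 = 4.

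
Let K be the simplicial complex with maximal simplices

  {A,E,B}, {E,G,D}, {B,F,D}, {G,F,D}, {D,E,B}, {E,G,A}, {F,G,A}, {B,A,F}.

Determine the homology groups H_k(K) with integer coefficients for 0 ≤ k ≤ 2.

We work with the vertex ordering A < B < D < E < F < G. The simplices of K, each written with vertices in increasing order, are:

  0-simplices (6): A, B, D, E, F, G
  1-simplices (12): AB, AE, AF, AG, BD, BE, BF, DE, DF, DG, EG, FG
  2-simplices (8): ABE, ABF, AEG, AFG, BDE, BDF, DEG, DFG

giving chain groups C_0 ≅ Z^6, C_1 ≅ Z^12, C_2 ≅ Z^8.

∂_1: C_1 → C_0 maps an edge to its endpoints' difference, ∂[p,q] = q − p. For instance
  ∂BF = F − B.
The resulting 6×12 matrix has rank 5, and its Smith normal form has invariant factors (1,1,1,1,1).

∂_2: C_2 → C_1 acts by ∂[p,q,r] = [q,r] − [p,r] + [p,q]. For instance
  ∂BDE = DE − BE + BD,
  ∂BDF = DF − BF + BD.
The resulting 12×8 matrix has rank 7, and its Smith normal form has invariant factors (1,1,1,1,1,1,1).

Reading off H_k = ker ∂_k / im ∂_{k+1}:

  H_0: rank C_0 − rank ∂_1 = 6 − 5 = 1, and the invariant factors of ∂_1 are all 1, so H_0 = Z.
  H_1: rank ker ∂_1 − rank ∂_2 = (12 − 5) − 7 = 0, and the invariant factors of ∂_2 are all 1, so H_1 = 0.
  H_2: rank ker ∂_2 − rank ∂_3 = (8 − 7) − 0 = 1, and there is no ∂_3, so H_2 = Z.

H_0 = Z,  H_1 = 0,  H_2 = Z.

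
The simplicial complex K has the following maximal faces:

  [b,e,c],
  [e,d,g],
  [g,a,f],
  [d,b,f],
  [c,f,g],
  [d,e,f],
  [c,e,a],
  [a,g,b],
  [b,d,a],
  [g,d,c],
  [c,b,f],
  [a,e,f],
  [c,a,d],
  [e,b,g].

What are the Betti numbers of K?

K has 7 vertices, 21 edges, 14 triangles.
rank ∂_0 = 0, rank ∂_1 = 6 ⇒ b_0 = 7 − 0 − 6 = 1; all invariant factors of ∂_1 are 1 so no torsion. So H_0 = Z.
rank ∂_1 = 6, rank ∂_2 = 13 ⇒ b_1 = 21 − 6 − 13 = 2; all invariant factors of ∂_2 are 1 so no torsion. So H_1 = Z^2.
rank ∂_2 = 13, rank ∂_3 = 0 ⇒ b_2 = 14 − 13 − 0 = 1. So H_2 = Z.

b_0 = 1, b_1 = 2, b_2 = 1.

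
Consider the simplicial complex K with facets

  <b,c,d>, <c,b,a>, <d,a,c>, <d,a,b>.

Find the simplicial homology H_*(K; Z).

Take the total order a < b < c < d on the vertex set. Then K (dimension 2) consists of the simplices:

  0-simplices (4): a, b, c, d
  1-simplices (6): ab, ac, ad, bc, bd, cd
  2-simplices (4): abc, abd, acd, bcd

Hence C_0 ≅ Z^4, C_1 ≅ Z^6, C_2 ≅ Z^4.

∂_1: C_1 → C_0 maps an edge to its endpoints' difference, ∂[p,q] = q − p.
As a 4×6 matrix over Z this has rank 3, with invariant factors (1,1,1).

∂_2: C_2 → C_1 sends each 2-simplex [p,q,r] to [q,r] − [p,r] + [p,q]. For instance
  ∂abd = bd − ad + ab,
  ∂bcd = cd − bd + bc.
The resulting 6×4 matrix has rank 3, and its Smith normal form has invariant factors (1,1,1).

From H_k ≅ ker(∂_k) / im(∂_{k+1}) we obtain:

  H_0: rank C_0 − rank ∂_1 = 4 − 3 = 1, and the invariant factors of ∂_1 are all 1, so H_0 ≅ Z.
  H_1: rank ker ∂_1 − rank ∂_2 = (6 − 3) − 3 = 0, and the invariant factors of ∂_2 are all 1, so H_1 ≅ 0.
  H_2: rank ker ∂_2 − rank ∂_3 = (4 − 3) − 0 = 1, and there is no ∂_3, so H_2 ≅ Z.

(K is a triangulation of the 2-sphere S^2.)

H_0 ≅ Z,  H_1 = 0,  H_2 ≅ Z.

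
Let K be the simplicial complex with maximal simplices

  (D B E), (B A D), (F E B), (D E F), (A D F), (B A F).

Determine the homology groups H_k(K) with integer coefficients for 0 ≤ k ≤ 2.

We work with the vertex ordering A < B < D < E < F. The simplices of K, each written with vertices in increasing order, are:

  0-simplices (5): A, B, D, E, F
  1-simplices (9): AB, AD, AF, BD, BE, BF, DE, DF, EF
  2-simplices (6): ABD, ABF, ADF, BDE, BEF, DEF

so the chain groups are C_0 ≅ Z^5, C_1 ≅ Z^9, C_2 ≅ Z^6.

Boundary ∂_1: C_1 → C_0 sends each edge [p,q] (with p < q) to q − p.
The resulting 5×9 matrix has rank 4, and its Smith normal form has invariant factors (1,1,1,1).

∂_2: C_2 → C_1 maps a triangle to the signed sum of its edges. For instance
  ∂ADF = DF − AF + AD,
  ∂ABF = BF − AF + AB.
This gives a 9×6 integer matrix of rank 5; reducing to Smith normal form yields diagonal entries (1,1,1,1,1).

Computing H_k = (kernel of ∂_k) / (image of ∂_{k+1}):

  H_0: rank C_0 − rank ∂_1 = 5 − 4 = 1, and the invariant factors of ∂_1 are all 1, so H_0 = Z.
  H_1: rank ker ∂_1 − rank ∂_2 = (9 − 4) − 5 = 0, and the invariant factors of ∂_2 are all 1, so H_1 = 0.
  H_2: rank ker ∂_2 − rank ∂_3 = (6 − 5) − 0 = 1, and there is no ∂_3, so H_2 = Z.

As a check, the Euler characteristic is 5 − 9 + 6 = 2, which agrees with 1 − 0 + 1 = 2.

H_0 ≅ Z,  H_1 = 0,  H_2 ≅ Z.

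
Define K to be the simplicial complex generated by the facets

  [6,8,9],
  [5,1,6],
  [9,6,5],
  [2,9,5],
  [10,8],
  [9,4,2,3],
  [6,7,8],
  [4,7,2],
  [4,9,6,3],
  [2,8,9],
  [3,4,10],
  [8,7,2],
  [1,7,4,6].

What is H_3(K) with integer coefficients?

H_3 = 0.

Take the total order 1 < 2 < 3 < 4 < 5 < 6 < 7 < 8 < 9 < 10 on the vertex set. Then K (dimension 3) consists of the simplices:

  0-simplices (10): [1], [2], [3], [4], [5], [6], [7], [8], [9], [10]
  1-simplices (26): (26 of them)
  2-simplices (20): (20 of them)
  3-simplices (3): [1,4,6,7], [2,3,4,9], [3,4,6,9]

so the chain groups are C_0 ≅ Z^10, C_1 ≅ Z^26, C_2 ≅ Z^20, C_3 ≅ Z^3.

Boundary ∂_1: C_1 → C_0 sends each edge [p,q] (with p < q) to q − p. For instance
  ∂[3,4] = [4] − [3].
The 10×26 boundary matrix has rank 9 and Smith normal form diag(1,1,1,1,1,1,1,1,1).

The boundary map ∂_2: C_2 → C_1 sends each 2-simplex [p,q,r] to [q,r] − [p,r] + [p,q]. For instance
  ∂[2,8,9] = [8,9] − [2,9] + [2,8],
  ∂[6,8,9] = [8,9] − [6,9] + [6,8].
As a 26×20 matrix over Z this has rank 16, with invariant factors (1,1,1,1,1,1,1,1,1,1,1,1,1,1,1,1).

Boundary ∂_3: C_3 → C_2 sends each 3-simplex σ to the alternating sum Σ_i (−1)^i (σ with its i-th vertex removed). For instance
  ∂[3,4,6,9] = [4,6,9] − [3,6,9] + [3,4,9] − [3,4,6],
  ∂[2,3,4,9] = [3,4,9] − [2,4,9] + [2,3,9] − [2,3,4].
As a 20×3 matrix over Z this has rank 3, with invariant factors (1,1,1).

From H_k ≅ ker(∂_k) / im(∂_{k+1}) we obtain:

  H_3: rank ker ∂_3 − rank ∂_4 = (3 − 3) − 0 = 0, and there is no ∂_4, so H_3 ≅ 0.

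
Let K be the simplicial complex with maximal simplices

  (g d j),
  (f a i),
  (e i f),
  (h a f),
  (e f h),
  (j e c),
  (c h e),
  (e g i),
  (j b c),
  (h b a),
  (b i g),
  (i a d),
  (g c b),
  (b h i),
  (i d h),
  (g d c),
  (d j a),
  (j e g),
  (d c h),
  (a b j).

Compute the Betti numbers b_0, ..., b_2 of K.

b_0 = 1, b_1 = 1, b_2 = 0.

Take the total order a < b < c < d < e < f < g < h < i < j on the vertex set. Then K (dimension 2) consists of the simplices:

  0-simplices (10): a, b, c, d, e, f, g, h, i, j
  1-simplices (30): ab, ad, af, ah, ai, aj, bc, bg, bh, bi, bj, cd, ce, cg, ch, cj, dg, dh, di, dj, ef, eg, eh, ei, ej, fh, fi, gi, gj, hi
  2-simplices (20): abh, abj, adi, adj, afh, afi, bcg, bcj, bgi, bhi, cdg, cdh, ceh, cej, dgj, dhi, efh, efi, egi, egj

Hence C_0 ≅ Z^10, C_1 ≅ Z^30, C_2 ≅ Z^20.

Boundary ∂_1: C_1 → C_0 maps an edge to its endpoints' difference, ∂[p,q] = q − p. For instance
  ∂cj = j − c.
The resulting 10×30 matrix has rank 9, and its Smith normal form has invariant factors (1,1,1,1,1,1,1,1,1).

∂_2: C_2 → C_1 sends each 2-simplex [p,q,r] to [q,r] − [p,r] + [p,q]. For instance
  ∂bhi = hi − bi + bh,
  ∂cdh = dh − ch + cd.
The resulting 30×20 matrix has rank 20, and its Smith normal form has invariant factors (1,1,1,1,1,1,1,1,1,1,1,1,1,1,1,1,1,1,1,2).

From H_k ≅ ker(∂_k) / im(∂_{k+1}) we obtain:

  H_0: rank C_0 − rank ∂_1 = 10 − 9 = 1, and the invariant factors of ∂_1 are all 1, so H_0 = Z.
  H_1: rank ker ∂_1 − rank ∂_2 = (30 − 9) − 20 = 1, and ∂_2 has invariant factor 2 > 1, so H_1 = Z ⊕ Z_2.
  H_2: rank ker ∂_2 − rank ∂_3 = (20 − 20) − 0 = 0, and there is no ∂_3, so H_2 = 0.

Hence the Betti numbers are b_0 = 1, b_1 = 1, b_2 = 0.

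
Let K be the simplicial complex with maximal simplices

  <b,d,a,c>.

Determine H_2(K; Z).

H_2 ≅ 0.

Order the vertices as a < b < c < d. Listing each simplex with vertices in this order, K has dimension 3 with simplices:

  0-simplices (4): a, b, c, d
  1-simplices (6): ab, ac, ad, bc, bd, cd
  2-simplices (4): abc, abd, acd, bcd
  3-simplices (1): abcd

so the chain groups are C_0 ≅ Z^4, C_1 ≅ Z^6, C_2 ≅ Z^4, C_3 ≅ Z^1.

Boundary ∂_1: C_1 → C_0 is given by ∂[p,q] = [q] − [p]. For instance
  ∂ac = c − a.
The 4×6 boundary matrix has rank 3 and Smith normal form diag(1,1,1).

The boundary map ∂_2: C_2 → C_1 sends each 2-simplex [p,q,r] to [q,r] − [p,r] + [p,q]. For instance
  ∂acd = cd − ad + ac,
  ∂abd = bd − ad + ab.
The resulting 6×4 matrix has rank 3, and its Smith normal form has invariant factors (1,1,1).

∂_3: C_3 → C_2 sends each 3-simplex σ to the alternating sum Σ_i (−1)^i (σ with its i-th vertex removed). For instance
  ∂abcd = bcd − acd + abd − abc.
This gives a 4×1 integer matrix of rank 1; reducing to Smith normal form yields diagonal entries (1).

Reading off H_k = ker ∂_k / im ∂_{k+1}:

  H_2: rank ker ∂_2 − rank ∂_3 = (4 − 3) − 1 = 0, and the invariant factors of ∂_3 are all 1, so H_2 ≅ 0.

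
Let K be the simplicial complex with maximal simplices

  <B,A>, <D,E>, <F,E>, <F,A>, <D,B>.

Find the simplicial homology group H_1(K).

Take the total order A < B < D < E < F on the vertex set. Then K (dimension 1) consists of the simplices:

  0-simplices (5): A, B, D, E, F
  1-simplices (5): AB, AF, BD, DE, EF

so the chain groups are C_0 ≅ Z^5, C_1 ≅ Z^5.

∂_1: C_1 → C_0 maps an edge to its endpoints' difference, ∂[p,q] = q − p.
This gives a 5×5 integer matrix of rank 4; reducing to Smith normal form yields diagonal entries (1,1,1,1).

From H_k ≅ ker(∂_k) / im(∂_{k+1}) we obtain:

  H_1: rank ker ∂_1 − rank ∂_2 = (5 − 4) − 0 = 1, and there is no ∂_2, so H_1 ≅ Z.

H_1 ≅ Z.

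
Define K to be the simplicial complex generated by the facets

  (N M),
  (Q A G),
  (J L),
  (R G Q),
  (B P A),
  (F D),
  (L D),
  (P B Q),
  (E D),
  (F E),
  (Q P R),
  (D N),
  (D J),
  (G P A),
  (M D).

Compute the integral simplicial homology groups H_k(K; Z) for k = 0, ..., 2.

Take the total order A < B < D < E < F < G < J < L < M < N < P < Q < R on the vertex set. Then K (dimension 2) consists of the simplices:

  0-simplices (13): A, B, D, E, F, G, J, L, M, N, P, Q, R
  1-simplices (21): AB, AG, AP, AQ, BP, BQ, DE, DF, DJ, DL, DM, DN, EF, GP, GQ, GR, JL, MN, PQ, PR, QR
  2-simplices (6): ABP, AGP, AGQ, BPQ, GQR, PQR

Hence C_0 ≅ Z^13, C_1 ≅ Z^21, C_2 ≅ Z^6.

∂_1: C_1 → C_0 is given by ∂[p,q] = [q] − [p].
The 13×21 boundary matrix has rank 11 and Smith normal form diag(1,1,1,1,1,1,1,1,1,1,1).

Boundary ∂_2: C_2 → C_1 acts by ∂[p,q,r] = [q,r] − [p,r] + [p,q]. For instance
  ∂ABP = BP − AP + AB,
  ∂GQR = QR − GR + GQ.
This gives a 21×6 integer matrix of rank 6; reducing to Smith normal form yields diagonal entries (1,1,1,1,1,1).

Computing H_k = (kernel of ∂_k) / (image of ∂_{k+1}):

  H_0: rank C_0 − rank ∂_1 = 13 − 11 = 2, and the invariant factors of ∂_1 are all 1, so H_0 = Z^2.
  H_1: rank ker ∂_1 − rank ∂_2 = (21 − 11) − 6 = 4, and the invariant factors of ∂_2 are all 1, so H_1 = Z^4.
  H_2: rank ker ∂_2 − rank ∂_3 = (6 − 6) − 0 = 0, and there is no ∂_3, so H_2 = 0.

As a check, the Euler characteristic is 13 − 21 + 6 = -2, which agrees with 2 − 4 + 0 = -2.
(K is a triangulation of the disjoint union of the cylinder S^1 x I and a wedge of 3 circles.)

H_0 ≅ Z^2,  H_1 ≅ Z^4,  H_2 = 0.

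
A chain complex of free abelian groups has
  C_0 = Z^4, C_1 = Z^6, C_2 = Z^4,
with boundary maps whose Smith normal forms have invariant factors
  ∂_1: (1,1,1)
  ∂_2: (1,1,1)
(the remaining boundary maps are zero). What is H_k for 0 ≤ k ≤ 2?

H_0 = Z,  H_1 = 0,  H_2 = Z.

H_0: b_0 = 4 − 0 − 3 = 1; torsion from ∂_1 factors > 1: none. So H_0 = Z.
H_1: b_1 = 6 − 3 − 3 = 0; torsion from ∂_2 factors > 1: none. So H_1 = 0.
H_2: b_2 = 4 − 3 − 0 = 1; torsion from ∂_3 factors > 1: none. So H_2 = Z.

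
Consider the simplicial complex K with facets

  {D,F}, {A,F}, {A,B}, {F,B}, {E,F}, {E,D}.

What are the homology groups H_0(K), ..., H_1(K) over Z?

Fix the vertex order A < B < D < E < F and write every simplex with vertices in increasing order. Then dim K = 1 and the simplices of K are:

  0-simplices (5): A, B, D, E, F
  1-simplices (6): AB, AF, BF, DE, DF, EF

so the chain groups are C_0 ≅ Z^5, C_1 ≅ Z^6.

The boundary map ∂_1: C_1 → C_0 is given by ∂[p,q] = [q] − [p]. For instance
  ∂AF = F − A.
As a 5×6 matrix over Z this has rank 4, with invariant factors (1,1,1,1).

Now H_k = ker ∂_k / im ∂_{k+1}, so:

  H_0: rank C_0 − rank ∂_1 = 5 − 4 = 1, and the invariant factors of ∂_1 are all 1, so H_0 = Z.
  H_1: rank ker ∂_1 − rank ∂_2 = (6 − 4) − 0 = 2, and there is no ∂_2, so H_1 = Z^2.

As a check, the Euler characteristic is 5 − 6 = -1, which agrees with 1 − 2 = -1.
(K is a triangulation of a wedge of 2 circles.)

H_0 = Z,  H_1 = Z^2.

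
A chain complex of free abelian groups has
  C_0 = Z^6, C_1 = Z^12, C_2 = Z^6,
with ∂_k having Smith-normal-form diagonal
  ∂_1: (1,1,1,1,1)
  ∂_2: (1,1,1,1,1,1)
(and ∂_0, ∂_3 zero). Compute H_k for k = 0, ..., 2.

H_0 ≅ Z,  H_1 ≅ Z,  H_2 = 0.

H_0: b_0 = 6 − 0 − 5 = 1; torsion from ∂_1 factors > 1: none. So H_0 ≅ Z.
H_1: b_1 = 12 − 5 − 6 = 1; torsion from ∂_2 factors > 1: none. So H_1 ≅ Z.
H_2: b_2 = 6 − 6 − 0 = 0; torsion from ∂_3 factors > 1: none. So H_2 ≅ 0.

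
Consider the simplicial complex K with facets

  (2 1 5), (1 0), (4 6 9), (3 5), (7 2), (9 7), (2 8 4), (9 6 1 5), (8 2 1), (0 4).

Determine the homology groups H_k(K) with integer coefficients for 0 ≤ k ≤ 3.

H_0 = Z,  H_1 = Z^3,  H_2 = 0,  H_3 = 0.

Order the vertices as 0 < 1 < 2 < 3 < 4 < 5 < 6 < 7 < 8 < 9. Listing each simplex with vertices in this order, K has dimension 3 with simplices:

  0-simplices (10): [0], [1], [2], [3], [4], [5], [6], [7], [8], [9]
  1-simplices (19): [0,1], [0,4], [1,2], [1,5], [1,6], [1,8], [1,9], [2,4], [2,5], [2,7], [2,8], [3,5], [4,6], [4,8], [4,9], [5,6], [5,9], [6,9], [7,9]
  2-simplices (8): [1,2,5], [1,2,8], [1,5,6], [1,5,9], [1,6,9], [2,4,8], [4,6,9], [5,6,9]
  3-simplices (1): [1,5,6,9]

Hence C_0 ≅ Z^10, C_1 ≅ Z^19, C_2 ≅ Z^8, C_3 ≅ Z^1.

Boundary ∂_1: C_1 → C_0 is given by ∂[p,q] = [q] − [p]. For instance
  ∂[1,6] = [6] − [1].
The 10×19 boundary matrix has rank 9 and Smith normal form diag(1,1,1,1,1,1,1,1,1).

Boundary ∂_2: C_2 → C_1 maps a triangle to the signed sum of its edges. For instance
  ∂[1,5,6] = [5,6] − [1,6] + [1,5],
  ∂[4,6,9] = [6,9] − [4,9] + [4,6].
The resulting 19×8 matrix has rank 7, and its Smith normal form has invariant factors (1,1,1,1,1,1,1).

Boundary ∂_3: C_3 → C_2 sends each 3-simplex σ to the alternating sum Σ_i (−1)^i (σ with its i-th vertex removed). For instance
  ∂[1,5,6,9] = [5,6,9] − [1,6,9] + [1,5,9] − [1,5,6].
As a 8×1 matrix over Z this has rank 1, with invariant factors (1).

Reading off H_k = ker ∂_k / im ∂_{k+1}:

  H_0: rank C_0 − rank ∂_1 = 10 − 9 = 1, and the invariant factors of ∂_1 are all 1, so H_0 ≅ Z.
  H_1: rank ker ∂_1 − rank ∂_2 = (19 − 9) − 7 = 3, and the invariant factors of ∂_2 are all 1, so H_1 ≅ Z^3.
  H_2: rank ker ∂_2 − rank ∂_3 = (8 − 7) − 1 = 0, and the invariant factors of ∂_3 are all 1, so H_2 ≅ 0.
  H_3: rank ker ∂_3 − rank ∂_4 = (1 − 1) − 0 = 0, and there is no ∂_4, so H_3 ≅ 0.

As a check, the Euler characteristic is 10 − 19 + 8 − 1 = -2, which agrees with 1 − 3 + 0 − 0 = -2.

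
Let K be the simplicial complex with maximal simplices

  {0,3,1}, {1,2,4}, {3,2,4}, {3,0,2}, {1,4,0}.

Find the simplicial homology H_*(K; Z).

Take the total order 0 < 1 < 2 < 3 < 4 on the vertex set. Then K (dimension 2) consists of the simplices:

  0-simplices (5): [0], [1], [2], [3], [4]
  1-simplices (10): [0,1], [0,2], [0,3], [0,4], [1,2], [1,3], [1,4], [2,3], [2,4], [3,4]
  2-simplices (5): [0,1,3], [0,1,4], [0,2,3], [1,2,4], [2,3,4]

so the chain groups are C_0 ≅ Z^5, C_1 ≅ Z^10, C_2 ≅ Z^5.

Boundary ∂_1: C_1 → C_0 sends each edge [p,q] (with p < q) to q − p. For instance
  ∂[2,4] = [4] − [2].
As a 5×10 matrix over Z this has rank 4, with invariant factors (1,1,1,1).

The boundary map ∂_2: C_2 → C_1 acts by ∂[p,q,r] = [q,r] − [p,r] + [p,q]. For instance
  ∂[0,1,4] = [1,4] − [0,4] + [0,1],
  ∂[1,2,4] = [2,4] − [1,4] + [1,2].
The resulting 10×5 matrix has rank 5, and its Smith normal form has invariant factors (1,1,1,1,1).

From H_k ≅ ker(∂_k) / im(∂_{k+1}) we obtain:

  H_0: rank C_0 − rank ∂_1 = 5 − 4 = 1, and the invariant factors of ∂_1 are all 1, so H_0 ≅ Z.
  H_1: rank ker ∂_1 − rank ∂_2 = (10 − 4) − 5 = 1, and the invariant factors of ∂_2 are all 1, so H_1 ≅ Z.
  H_2: rank ker ∂_2 − rank ∂_3 = (5 − 5) − 0 = 0, and there is no ∂_3, so H_2 ≅ 0.

(K is a triangulation of the Möbius band.)

H_0 = Z,  H_1 = Z,  H_2 = 0.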